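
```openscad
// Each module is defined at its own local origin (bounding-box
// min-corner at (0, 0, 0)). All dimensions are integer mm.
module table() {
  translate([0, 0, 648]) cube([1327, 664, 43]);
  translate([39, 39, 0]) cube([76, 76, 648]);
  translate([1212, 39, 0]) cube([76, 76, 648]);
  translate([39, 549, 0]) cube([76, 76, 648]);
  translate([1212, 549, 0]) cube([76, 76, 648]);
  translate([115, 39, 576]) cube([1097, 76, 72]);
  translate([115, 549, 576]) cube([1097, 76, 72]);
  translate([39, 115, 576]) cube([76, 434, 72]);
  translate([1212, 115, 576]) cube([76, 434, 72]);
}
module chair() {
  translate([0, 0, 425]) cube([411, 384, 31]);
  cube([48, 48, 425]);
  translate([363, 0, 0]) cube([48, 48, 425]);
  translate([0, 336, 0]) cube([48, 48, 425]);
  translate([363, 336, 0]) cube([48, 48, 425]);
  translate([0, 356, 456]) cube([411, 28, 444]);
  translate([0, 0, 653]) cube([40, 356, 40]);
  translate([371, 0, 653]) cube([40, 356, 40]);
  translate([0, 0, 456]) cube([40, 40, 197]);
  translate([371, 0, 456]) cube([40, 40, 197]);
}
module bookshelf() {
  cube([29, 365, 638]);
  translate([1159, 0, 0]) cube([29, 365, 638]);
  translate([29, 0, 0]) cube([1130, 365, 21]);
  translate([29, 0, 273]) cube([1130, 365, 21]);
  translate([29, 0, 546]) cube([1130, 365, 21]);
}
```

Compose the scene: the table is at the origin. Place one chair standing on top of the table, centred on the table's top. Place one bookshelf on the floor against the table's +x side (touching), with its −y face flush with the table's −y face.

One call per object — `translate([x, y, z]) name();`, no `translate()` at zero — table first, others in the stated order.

table();
translate([458, 140, 691]) chair();
translate([1327, 0, 0]) bookshelf();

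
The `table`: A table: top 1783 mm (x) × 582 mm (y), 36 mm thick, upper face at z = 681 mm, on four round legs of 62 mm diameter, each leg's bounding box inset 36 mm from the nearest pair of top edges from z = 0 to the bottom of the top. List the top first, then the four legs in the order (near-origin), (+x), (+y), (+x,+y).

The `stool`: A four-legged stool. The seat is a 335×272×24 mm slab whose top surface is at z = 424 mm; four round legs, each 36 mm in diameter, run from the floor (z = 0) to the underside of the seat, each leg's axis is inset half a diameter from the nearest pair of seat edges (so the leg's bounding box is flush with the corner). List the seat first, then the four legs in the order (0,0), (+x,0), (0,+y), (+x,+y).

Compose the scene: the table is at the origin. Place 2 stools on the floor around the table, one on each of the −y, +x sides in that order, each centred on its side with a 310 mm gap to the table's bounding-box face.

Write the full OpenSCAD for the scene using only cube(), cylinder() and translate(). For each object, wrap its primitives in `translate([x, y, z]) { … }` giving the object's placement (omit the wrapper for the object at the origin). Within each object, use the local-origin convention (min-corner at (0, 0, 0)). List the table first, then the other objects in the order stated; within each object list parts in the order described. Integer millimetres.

translate([0, 0, 645]) cube([1783, 582, 36]);
translate([67, 67, 0]) cylinder(h = 645, r = 31);
translate([1716, 67, 0]) cylinder(h = 645, r = 31);
translate([67, 515, 0]) cylinder(h = 645, r = 31);
translate([1716, 515, 0]) cylinder(h = 645, r = 31);
translate([724, -582, 0]) {
  translate([0, 0, 400]) cube([335, 272, 24]);
  translate([18, 18, 0]) cylinder(h = 400, r = 18);
  translate([317, 18, 0]) cylinder(h = 400, r = 18);
  translate([18, 254, 0]) cylinder(h = 400, r = 18);
  translate([317, 254, 0]) cylinder(h = 400, r = 18);
}
translate([2093, 155, 0]) {
  translate([0, 0, 400]) cube([335, 272, 24]);
  translate([18, 18, 0]) cylinder(h = 400, r = 18);
  translate([317, 18, 0]) cylinder(h = 400, r = 18);
  translate([18, 254, 0]) cylinder(h = 400, r = 18);
  translate([317, 254, 0]) cylinder(h = 400, r = 18);
}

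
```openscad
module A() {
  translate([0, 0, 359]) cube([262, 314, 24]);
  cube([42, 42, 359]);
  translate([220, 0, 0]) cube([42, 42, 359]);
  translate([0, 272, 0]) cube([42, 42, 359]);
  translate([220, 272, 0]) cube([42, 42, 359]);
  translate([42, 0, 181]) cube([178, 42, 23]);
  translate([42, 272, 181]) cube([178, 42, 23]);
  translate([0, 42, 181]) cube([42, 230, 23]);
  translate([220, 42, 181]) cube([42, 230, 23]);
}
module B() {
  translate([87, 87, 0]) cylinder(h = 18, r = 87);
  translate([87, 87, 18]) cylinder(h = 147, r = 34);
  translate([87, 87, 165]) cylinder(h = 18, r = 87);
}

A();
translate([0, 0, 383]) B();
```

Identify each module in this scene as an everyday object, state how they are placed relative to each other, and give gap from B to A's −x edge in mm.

A is a stool. B is a spool. The spool is on top of the stool. The gap from the spool to the stool's −x edge is 0 mm.

The spool's min-x is at 0; the stool's min-x is 0; gap = 0 mm.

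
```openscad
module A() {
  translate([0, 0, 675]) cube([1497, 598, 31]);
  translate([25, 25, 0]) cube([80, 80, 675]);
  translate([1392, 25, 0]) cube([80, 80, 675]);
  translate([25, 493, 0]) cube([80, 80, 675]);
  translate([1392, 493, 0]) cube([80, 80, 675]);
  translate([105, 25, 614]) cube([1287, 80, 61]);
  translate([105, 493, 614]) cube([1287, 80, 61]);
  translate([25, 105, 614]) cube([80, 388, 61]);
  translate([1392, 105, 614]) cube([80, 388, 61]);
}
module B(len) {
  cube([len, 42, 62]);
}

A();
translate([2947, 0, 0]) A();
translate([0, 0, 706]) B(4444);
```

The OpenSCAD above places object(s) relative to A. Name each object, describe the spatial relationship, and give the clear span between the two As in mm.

A is a table. B is a beam. A beam spans the tops of two tables. The clear span between the two tables is 1450 mm.

Second table starts at x = 2947; first ends at x = 1497; clear span = 2947 − 1497 = 1450 mm.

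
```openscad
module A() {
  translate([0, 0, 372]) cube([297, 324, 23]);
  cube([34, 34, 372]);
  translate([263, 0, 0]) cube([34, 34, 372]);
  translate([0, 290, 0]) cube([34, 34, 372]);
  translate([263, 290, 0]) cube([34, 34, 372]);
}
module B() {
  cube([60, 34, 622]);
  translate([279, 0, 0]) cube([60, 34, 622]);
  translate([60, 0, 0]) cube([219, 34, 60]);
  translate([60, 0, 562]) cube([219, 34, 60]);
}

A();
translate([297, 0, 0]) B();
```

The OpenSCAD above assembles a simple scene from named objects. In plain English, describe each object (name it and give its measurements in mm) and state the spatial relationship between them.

A is a simple wooden stool: a rectangular seat 297 mm (x) by 324 mm (y), 23 mm thick, top face at z = 395 mm, on four square legs, each 34×34 mm in cross-section. The legs rest on z = 0, each flush with a corner of the seat.

B is a rectangular picture frame lying in the x–z plane (depth along y). The opening is 219 mm wide (x) by 502 mm tall (z), surrounded by a border 60 mm wide on all four sides. The frame is 34 mm deep and is made of two full-height vertical stiles with two horizontal rails fitted between them.

The picture frame is against the stool's +x side, with their −y faces flush.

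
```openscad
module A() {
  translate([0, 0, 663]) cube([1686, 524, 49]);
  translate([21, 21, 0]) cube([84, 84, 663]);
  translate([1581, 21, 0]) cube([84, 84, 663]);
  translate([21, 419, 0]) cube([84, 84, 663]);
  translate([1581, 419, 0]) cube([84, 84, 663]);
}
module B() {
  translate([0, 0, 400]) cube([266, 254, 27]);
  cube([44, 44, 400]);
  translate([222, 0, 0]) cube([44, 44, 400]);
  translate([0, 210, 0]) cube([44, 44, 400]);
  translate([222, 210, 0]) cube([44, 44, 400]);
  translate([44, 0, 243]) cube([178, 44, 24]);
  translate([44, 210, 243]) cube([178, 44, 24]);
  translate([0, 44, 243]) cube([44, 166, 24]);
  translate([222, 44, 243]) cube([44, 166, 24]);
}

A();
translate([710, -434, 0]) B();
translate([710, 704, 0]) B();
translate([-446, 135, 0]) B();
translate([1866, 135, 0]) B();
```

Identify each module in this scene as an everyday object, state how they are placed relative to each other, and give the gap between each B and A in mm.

A is a table. B is a stool. Four stools sit around the table at the −y, +y, −x, +x sides. The gap between each stool and the table is 180 mm.

Each stool's nearest face is 180 mm from the table's bounding box.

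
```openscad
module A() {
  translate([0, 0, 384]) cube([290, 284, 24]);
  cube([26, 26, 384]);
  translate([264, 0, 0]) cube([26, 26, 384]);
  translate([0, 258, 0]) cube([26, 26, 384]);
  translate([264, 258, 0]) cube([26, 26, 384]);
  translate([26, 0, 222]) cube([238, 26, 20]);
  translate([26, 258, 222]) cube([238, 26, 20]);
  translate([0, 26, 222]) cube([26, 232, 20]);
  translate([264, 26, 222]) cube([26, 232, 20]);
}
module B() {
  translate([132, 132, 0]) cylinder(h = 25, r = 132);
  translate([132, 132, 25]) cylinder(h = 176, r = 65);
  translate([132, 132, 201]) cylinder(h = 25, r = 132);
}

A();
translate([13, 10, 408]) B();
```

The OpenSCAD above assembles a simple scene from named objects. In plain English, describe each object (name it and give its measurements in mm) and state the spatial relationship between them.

A is a four-legged stool. The seat is 290×284 mm, 24 mm thick, top at z = 408 mm. It stands on four square legs, each 26×26 mm in cross-section, from z = 0 to the seat underside, each flush with a corner of the seat. Four stretchers, 26 mm wide and 20 mm tall, connect adjacent legs with their undersides at z = 222 mm, each running between the inner faces of the legs it joins and aligned with the legs' outer faces on the other axis.

B is a spool: two coaxial disc flanges of radius 132 mm and thickness 25 mm, joined by a core cylinder of radius 65 mm and height 176 mm. The lower flange rests on z = 0 and the three cylinders share a vertical axis.

The spool is on top of the stool, centred.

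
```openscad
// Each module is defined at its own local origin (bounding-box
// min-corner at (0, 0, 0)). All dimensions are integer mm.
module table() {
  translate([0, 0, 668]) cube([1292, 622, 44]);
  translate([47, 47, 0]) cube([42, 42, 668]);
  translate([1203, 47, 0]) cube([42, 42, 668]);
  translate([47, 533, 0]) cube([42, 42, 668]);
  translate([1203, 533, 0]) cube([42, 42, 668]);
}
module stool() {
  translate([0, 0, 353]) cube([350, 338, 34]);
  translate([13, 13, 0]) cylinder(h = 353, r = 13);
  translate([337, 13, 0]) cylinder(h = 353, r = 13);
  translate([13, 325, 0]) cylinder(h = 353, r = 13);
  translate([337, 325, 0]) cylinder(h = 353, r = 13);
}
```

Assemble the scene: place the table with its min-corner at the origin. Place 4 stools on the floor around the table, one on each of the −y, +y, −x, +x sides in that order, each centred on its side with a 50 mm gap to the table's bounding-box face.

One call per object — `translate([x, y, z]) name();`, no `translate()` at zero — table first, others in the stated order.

table();
translate([471, -388, 0]) stool();
translate([471, 672, 0]) stool();
translate([-400, 142, 0]) stool();
translate([1342, 142, 0]) stool();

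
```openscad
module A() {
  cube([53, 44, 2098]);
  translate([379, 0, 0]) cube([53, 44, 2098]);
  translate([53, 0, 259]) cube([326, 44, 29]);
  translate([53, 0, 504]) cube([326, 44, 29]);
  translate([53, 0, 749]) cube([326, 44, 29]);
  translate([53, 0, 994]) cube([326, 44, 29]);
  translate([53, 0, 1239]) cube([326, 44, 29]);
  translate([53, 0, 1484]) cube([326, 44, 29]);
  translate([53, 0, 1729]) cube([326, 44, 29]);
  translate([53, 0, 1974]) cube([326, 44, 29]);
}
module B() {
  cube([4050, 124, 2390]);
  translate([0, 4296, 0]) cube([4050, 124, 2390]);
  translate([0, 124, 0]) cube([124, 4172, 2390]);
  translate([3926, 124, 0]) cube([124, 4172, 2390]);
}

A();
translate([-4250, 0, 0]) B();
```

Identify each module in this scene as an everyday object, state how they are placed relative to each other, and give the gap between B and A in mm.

The house frame's nearest face is 200 mm from the ladder's −x face.

A is a ladder. B is a house frame. The house frame is on the floor beside the ladder on its −x side. The gap between the house frame and the ladder is 200 mm.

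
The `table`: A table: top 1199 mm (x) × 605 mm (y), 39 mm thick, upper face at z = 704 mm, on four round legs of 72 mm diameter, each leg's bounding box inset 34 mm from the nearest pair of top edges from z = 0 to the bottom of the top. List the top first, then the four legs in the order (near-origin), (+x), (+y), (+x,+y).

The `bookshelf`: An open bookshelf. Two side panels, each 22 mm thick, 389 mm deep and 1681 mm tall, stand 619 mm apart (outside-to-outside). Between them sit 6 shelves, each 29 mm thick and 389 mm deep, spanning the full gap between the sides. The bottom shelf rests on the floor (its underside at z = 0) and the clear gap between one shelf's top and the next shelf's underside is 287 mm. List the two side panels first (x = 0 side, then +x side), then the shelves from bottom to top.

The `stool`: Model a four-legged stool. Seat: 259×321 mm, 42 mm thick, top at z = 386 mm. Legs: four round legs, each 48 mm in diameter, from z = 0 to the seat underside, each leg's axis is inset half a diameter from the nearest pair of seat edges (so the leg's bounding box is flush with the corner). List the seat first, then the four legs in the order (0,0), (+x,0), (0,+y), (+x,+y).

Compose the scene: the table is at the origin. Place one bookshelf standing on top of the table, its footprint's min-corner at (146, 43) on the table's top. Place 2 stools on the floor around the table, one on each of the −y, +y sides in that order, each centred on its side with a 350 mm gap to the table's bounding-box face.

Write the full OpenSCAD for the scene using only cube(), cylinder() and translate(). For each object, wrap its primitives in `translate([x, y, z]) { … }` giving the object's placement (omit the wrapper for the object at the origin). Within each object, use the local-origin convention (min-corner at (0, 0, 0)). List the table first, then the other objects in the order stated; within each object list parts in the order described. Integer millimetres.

translate([0, 0, 665]) cube([1199, 605, 39]);
translate([70, 70, 0]) cylinder(h = 665, r = 36);
translate([1129, 70, 0]) cylinder(h = 665, r = 36);
translate([70, 535, 0]) cylinder(h = 665, r = 36);
translate([1129, 535, 0]) cylinder(h = 665, r = 36);
translate([146, 43, 704]) {
  cube([22, 389, 1681]);
  translate([597, 0, 0]) cube([22, 389, 1681]);
  translate([22, 0, 0]) cube([575, 389, 29]);
  translate([22, 0, 316]) cube([575, 389, 29]);
  translate([22, 0, 632]) cube([575, 389, 29]);
  translate([22, 0, 948]) cube([575, 389, 29]);
  translate([22, 0, 1264]) cube([575, 389, 29]);
  translate([22, 0, 1580]) cube([575, 389, 29]);
}
translate([470, -671, 0]) {
  translate([0, 0, 344]) cube([259, 321, 42]);
  translate([24, 24, 0]) cylinder(h = 344, r = 24);
  translate([235, 24, 0]) cylinder(h = 344, r = 24);
  translate([24, 297, 0]) cylinder(h = 344, r = 24);
  translate([235, 297, 0]) cylinder(h = 344, r = 24);
}
translate([470, 955, 0]) {
  translate([0, 0, 344]) cube([259, 321, 42]);
  translate([24, 24, 0]) cylinder(h = 344, r = 24);
  translate([235, 24, 0]) cylinder(h = 344, r = 24);
  translate([24, 297, 0]) cylinder(h = 344, r = 24);
  translate([235, 297, 0]) cylinder(h = 344, r = 24);
}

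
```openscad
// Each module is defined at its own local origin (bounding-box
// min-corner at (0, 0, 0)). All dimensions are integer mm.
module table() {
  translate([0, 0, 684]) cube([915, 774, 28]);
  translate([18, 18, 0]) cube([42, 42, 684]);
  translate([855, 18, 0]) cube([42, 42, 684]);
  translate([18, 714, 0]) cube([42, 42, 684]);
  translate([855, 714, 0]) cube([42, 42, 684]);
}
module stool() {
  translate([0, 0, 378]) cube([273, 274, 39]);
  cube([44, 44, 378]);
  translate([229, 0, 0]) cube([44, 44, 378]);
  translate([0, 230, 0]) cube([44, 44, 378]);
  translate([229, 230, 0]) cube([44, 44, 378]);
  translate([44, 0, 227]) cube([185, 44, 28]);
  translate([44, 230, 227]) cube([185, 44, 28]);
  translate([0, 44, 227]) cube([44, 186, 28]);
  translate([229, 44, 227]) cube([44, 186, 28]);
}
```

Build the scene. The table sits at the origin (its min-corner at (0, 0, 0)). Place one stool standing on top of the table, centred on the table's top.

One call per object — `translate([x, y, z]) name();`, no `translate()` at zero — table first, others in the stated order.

table();
translate([321, 250, 712]) stool();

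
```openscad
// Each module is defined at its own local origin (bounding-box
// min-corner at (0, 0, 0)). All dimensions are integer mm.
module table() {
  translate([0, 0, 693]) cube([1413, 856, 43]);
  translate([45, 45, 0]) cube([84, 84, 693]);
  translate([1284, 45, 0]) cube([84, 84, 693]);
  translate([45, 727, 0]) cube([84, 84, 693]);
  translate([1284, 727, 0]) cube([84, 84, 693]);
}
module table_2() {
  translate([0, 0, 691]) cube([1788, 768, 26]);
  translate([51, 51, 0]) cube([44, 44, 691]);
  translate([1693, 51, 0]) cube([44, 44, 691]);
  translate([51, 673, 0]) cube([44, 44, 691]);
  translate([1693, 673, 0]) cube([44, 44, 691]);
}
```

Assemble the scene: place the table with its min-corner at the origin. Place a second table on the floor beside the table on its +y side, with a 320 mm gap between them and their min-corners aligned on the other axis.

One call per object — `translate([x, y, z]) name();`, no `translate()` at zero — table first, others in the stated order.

table();
translate([0, 1176, 0]) table_2();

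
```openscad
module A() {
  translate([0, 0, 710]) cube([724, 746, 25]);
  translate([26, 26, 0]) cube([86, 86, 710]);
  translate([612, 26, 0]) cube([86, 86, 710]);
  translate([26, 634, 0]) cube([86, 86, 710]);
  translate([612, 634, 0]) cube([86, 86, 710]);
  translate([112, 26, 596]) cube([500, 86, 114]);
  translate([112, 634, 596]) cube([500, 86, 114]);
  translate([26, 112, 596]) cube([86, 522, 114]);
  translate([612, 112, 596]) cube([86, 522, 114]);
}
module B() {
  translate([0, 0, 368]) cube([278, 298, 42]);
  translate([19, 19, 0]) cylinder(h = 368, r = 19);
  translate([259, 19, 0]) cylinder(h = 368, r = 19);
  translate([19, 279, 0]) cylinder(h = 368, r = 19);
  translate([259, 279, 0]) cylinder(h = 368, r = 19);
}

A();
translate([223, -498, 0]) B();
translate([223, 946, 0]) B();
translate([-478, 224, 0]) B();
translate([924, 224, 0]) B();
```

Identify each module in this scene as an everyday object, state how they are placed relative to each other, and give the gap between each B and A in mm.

A is a table. B is a stool. Four stools sit around the table at the −y, +y, −x, +x sides. The gap between each stool and the table is 200 mm.

Each stool's nearest face is 200 mm from the table's bounding box.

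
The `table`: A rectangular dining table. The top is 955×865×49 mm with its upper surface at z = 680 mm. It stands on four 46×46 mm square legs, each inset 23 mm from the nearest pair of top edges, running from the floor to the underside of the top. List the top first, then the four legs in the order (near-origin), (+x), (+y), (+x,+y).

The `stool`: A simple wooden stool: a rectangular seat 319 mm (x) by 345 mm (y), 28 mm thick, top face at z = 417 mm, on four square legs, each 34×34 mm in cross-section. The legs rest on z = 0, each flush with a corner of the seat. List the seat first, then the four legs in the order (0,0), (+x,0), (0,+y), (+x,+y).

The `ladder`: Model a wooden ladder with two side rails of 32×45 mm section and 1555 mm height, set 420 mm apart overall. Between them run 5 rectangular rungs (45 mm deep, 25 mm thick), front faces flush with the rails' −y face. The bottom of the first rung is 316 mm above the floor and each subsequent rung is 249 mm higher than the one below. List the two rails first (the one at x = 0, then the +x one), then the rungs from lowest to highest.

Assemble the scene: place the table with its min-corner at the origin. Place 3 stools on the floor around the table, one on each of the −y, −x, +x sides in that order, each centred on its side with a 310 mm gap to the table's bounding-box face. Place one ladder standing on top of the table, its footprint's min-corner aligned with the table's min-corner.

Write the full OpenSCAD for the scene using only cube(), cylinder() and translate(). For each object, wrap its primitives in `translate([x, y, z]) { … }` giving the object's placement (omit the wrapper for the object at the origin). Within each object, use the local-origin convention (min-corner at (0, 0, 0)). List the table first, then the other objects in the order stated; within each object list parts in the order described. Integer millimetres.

translate([0, 0, 631]) cube([955, 865, 49]);
translate([23, 23, 0]) cube([46, 46, 631]);
translate([886, 23, 0]) cube([46, 46, 631]);
translate([23, 796, 0]) cube([46, 46, 631]);
translate([886, 796, 0]) cube([46, 46, 631]);
translate([318, -655, 0]) {
  translate([0, 0, 389]) cube([319, 345, 28]);
  cube([34, 34, 389]);
  translate([285, 0, 0]) cube([34, 34, 389]);
  translate([0, 311, 0]) cube([34, 34, 389]);
  translate([285, 311, 0]) cube([34, 34, 389]);
}
translate([-629, 260, 0]) {
  translate([0, 0, 389]) cube([319, 345, 28]);
  cube([34, 34, 389]);
  translate([285, 0, 0]) cube([34, 34, 389]);
  translate([0, 311, 0]) cube([34, 34, 389]);
  translate([285, 311, 0]) cube([34, 34, 389]);
}
translate([1265, 260, 0]) {
  translate([0, 0, 389]) cube([319, 345, 28]);
  cube([34, 34, 389]);
  translate([285, 0, 0]) cube([34, 34, 389]);
  translate([0, 311, 0]) cube([34, 34, 389]);
  translate([285, 311, 0]) cube([34, 34, 389]);
}
translate([0, 0, 680]) {
  cube([32, 45, 1555]);
  translate([388, 0, 0]) cube([32, 45, 1555]);
  translate([32, 0, 316]) cube([356, 45, 25]);
  translate([32, 0, 565]) cube([356, 45, 25]);
  translate([32, 0, 814]) cube([356, 45, 25]);
  translate([32, 0, 1063]) cube([356, 45, 25]);
  translate([32, 0, 1312]) cube([356, 45, 25]);
}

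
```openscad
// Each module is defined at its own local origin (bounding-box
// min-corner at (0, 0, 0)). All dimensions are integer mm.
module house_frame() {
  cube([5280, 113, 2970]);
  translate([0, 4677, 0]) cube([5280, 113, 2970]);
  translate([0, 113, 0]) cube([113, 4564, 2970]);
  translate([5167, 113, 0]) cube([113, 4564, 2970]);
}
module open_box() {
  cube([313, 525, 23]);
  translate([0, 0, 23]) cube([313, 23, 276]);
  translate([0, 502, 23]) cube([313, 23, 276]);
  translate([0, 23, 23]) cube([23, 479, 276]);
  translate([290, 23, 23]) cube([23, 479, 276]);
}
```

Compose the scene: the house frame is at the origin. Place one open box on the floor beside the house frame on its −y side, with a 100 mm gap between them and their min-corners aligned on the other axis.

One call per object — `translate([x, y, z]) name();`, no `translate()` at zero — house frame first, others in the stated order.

house_frame();
translate([0, -625, 0]) open_box();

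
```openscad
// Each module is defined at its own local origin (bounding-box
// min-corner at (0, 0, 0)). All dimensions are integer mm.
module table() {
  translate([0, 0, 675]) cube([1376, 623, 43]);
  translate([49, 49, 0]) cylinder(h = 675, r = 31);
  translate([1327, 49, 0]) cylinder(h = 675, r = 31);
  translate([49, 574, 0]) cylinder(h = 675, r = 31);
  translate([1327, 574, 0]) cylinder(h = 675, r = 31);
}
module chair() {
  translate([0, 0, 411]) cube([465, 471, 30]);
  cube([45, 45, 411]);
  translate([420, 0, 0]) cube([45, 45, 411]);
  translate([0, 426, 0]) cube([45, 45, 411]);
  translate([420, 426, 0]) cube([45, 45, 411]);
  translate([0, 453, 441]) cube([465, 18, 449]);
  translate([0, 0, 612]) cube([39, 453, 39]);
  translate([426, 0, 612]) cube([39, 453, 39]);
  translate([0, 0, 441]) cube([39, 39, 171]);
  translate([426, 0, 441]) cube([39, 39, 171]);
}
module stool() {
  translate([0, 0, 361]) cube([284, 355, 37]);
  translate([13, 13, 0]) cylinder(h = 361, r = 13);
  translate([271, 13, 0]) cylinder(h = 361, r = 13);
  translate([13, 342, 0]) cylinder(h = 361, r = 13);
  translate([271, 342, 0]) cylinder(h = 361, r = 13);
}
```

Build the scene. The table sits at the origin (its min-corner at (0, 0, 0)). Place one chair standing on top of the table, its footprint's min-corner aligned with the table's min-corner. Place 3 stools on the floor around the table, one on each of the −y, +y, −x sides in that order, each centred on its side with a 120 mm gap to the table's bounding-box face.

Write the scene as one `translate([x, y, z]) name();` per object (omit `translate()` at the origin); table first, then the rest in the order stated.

table();
translate([0, 0, 718]) chair();
translate([546, -475, 0]) stool();
translate([546, 743, 0]) stool();
translate([-404, 134, 0]) stool();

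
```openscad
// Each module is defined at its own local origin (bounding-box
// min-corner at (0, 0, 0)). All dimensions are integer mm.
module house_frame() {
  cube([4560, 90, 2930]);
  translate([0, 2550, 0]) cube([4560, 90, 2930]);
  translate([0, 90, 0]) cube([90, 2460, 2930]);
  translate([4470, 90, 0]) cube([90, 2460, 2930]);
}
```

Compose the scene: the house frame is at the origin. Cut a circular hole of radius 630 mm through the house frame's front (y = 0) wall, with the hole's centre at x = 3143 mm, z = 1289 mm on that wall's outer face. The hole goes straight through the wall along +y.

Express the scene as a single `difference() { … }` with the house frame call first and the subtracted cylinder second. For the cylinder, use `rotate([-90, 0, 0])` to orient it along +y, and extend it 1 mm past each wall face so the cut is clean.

difference() {
  house_frame();
  translate([3143, -1, 1289]) rotate([-90, 0, 0]) cylinder(h = 92, r = 630);
}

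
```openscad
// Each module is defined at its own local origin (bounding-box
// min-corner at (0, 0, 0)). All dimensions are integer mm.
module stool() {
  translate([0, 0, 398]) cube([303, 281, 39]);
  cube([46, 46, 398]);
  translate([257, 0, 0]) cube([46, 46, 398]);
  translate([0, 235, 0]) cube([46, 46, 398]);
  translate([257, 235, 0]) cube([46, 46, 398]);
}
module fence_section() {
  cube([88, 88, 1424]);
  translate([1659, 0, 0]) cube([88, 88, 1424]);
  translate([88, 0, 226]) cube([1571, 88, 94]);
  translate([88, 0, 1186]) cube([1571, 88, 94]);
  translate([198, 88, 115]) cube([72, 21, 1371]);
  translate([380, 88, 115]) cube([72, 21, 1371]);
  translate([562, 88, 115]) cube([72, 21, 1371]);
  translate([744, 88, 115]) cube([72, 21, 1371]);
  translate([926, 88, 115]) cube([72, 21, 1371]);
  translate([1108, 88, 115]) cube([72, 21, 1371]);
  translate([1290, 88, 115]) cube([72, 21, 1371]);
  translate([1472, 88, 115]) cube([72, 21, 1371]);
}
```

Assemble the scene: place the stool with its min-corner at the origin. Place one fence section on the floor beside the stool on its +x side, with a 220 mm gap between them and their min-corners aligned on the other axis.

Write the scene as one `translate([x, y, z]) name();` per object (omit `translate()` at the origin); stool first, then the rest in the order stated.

stool();
translate([523, 0, 0]) fence_section();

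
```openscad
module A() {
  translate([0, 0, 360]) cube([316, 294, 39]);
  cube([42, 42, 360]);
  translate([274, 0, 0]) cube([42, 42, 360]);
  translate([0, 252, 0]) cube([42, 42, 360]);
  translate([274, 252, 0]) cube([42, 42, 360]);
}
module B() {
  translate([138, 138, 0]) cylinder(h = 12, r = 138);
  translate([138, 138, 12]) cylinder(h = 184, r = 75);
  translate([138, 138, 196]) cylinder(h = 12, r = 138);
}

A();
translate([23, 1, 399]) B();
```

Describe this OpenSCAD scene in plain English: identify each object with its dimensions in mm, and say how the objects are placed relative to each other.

A is a four-legged stool. The seat is 316×294 mm, 39 mm thick, top at z = 399 mm. It stands on four square legs, each 42×42 mm in cross-section, from z = 0 to the seat underside, each flush with a corner of the seat.

B is a spool: two coaxial disc flanges of radius 138 mm and thickness 12 mm, joined by a core cylinder of radius 75 mm and height 184 mm. The lower flange rests on z = 0 and the three cylinders share a vertical axis.

The spool is on top of the stool.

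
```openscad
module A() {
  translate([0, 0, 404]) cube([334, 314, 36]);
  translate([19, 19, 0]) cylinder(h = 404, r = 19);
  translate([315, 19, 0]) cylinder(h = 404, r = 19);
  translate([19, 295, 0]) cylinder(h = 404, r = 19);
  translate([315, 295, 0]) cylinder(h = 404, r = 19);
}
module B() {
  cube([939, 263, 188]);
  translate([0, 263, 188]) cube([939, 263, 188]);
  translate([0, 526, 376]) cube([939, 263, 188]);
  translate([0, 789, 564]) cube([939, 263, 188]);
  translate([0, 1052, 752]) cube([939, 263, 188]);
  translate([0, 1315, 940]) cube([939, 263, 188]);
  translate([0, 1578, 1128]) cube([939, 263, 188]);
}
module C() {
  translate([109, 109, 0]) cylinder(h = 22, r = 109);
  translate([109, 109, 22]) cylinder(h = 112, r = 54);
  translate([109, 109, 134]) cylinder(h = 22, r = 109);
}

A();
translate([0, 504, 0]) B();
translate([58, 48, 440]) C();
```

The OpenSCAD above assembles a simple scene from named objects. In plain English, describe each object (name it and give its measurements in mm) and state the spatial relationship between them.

A is a simple wooden stool: a rectangular seat 334 mm (x) by 314 mm (y), 36 mm thick, top face at z = 440 mm, on four round legs, each 38 mm in diameter. The legs rest on z = 0, each leg's axis is inset half a diameter from the nearest pair of seat edges (so the leg's bounding box is flush with the corner).

B is a straight staircase of 7 solid steps. Each step is 939 mm wide (x), 263 mm deep (y, the going) and 188 mm tall (the rise). The first step rests on the floor; each subsequent step sits one going further in +y and one rise higher in +z, directly behind and above the previous step with no overlap.

C is a spool: two coaxial disc flanges of radius 109 mm and thickness 22 mm, joined by a core cylinder of radius 54 mm and height 112 mm. The lower flange rests on z = 0 and the three cylinders share a vertical axis.

The staircase is on the floor beside the stool on its +y side. The spool is on top of the stool, centred.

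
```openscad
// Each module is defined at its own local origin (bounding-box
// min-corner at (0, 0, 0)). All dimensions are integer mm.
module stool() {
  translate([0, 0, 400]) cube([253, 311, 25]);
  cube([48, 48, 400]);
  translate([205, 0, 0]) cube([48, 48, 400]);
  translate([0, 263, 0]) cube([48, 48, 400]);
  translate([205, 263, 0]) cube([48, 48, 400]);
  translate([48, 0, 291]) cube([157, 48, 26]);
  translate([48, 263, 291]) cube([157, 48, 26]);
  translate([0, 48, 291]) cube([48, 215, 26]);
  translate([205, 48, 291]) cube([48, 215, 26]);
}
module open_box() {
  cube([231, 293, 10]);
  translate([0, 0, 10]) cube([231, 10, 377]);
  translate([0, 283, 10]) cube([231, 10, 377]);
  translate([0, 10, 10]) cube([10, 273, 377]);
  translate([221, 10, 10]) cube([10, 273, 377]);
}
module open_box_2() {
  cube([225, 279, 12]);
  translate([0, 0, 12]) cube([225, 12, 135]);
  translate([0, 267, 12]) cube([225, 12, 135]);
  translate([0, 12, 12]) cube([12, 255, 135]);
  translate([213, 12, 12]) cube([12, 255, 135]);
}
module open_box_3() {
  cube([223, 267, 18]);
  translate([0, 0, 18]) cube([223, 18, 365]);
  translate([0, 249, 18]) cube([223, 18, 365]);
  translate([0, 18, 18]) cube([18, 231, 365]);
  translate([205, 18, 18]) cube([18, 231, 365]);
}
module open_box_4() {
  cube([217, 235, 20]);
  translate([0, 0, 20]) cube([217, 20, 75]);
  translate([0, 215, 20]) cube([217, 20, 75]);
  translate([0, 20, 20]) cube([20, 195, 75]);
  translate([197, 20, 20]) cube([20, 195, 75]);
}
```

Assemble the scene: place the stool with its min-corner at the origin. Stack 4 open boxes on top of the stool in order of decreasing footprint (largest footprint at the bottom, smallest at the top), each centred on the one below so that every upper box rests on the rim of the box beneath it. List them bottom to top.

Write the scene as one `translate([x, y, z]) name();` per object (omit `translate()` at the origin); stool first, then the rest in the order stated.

stool();
translate([11, 9, 425]) open_box();
translate([14, 16, 812]) open_box_2();
translate([15, 22, 959]) open_box_3();
translate([18, 38, 1342]) open_box_4();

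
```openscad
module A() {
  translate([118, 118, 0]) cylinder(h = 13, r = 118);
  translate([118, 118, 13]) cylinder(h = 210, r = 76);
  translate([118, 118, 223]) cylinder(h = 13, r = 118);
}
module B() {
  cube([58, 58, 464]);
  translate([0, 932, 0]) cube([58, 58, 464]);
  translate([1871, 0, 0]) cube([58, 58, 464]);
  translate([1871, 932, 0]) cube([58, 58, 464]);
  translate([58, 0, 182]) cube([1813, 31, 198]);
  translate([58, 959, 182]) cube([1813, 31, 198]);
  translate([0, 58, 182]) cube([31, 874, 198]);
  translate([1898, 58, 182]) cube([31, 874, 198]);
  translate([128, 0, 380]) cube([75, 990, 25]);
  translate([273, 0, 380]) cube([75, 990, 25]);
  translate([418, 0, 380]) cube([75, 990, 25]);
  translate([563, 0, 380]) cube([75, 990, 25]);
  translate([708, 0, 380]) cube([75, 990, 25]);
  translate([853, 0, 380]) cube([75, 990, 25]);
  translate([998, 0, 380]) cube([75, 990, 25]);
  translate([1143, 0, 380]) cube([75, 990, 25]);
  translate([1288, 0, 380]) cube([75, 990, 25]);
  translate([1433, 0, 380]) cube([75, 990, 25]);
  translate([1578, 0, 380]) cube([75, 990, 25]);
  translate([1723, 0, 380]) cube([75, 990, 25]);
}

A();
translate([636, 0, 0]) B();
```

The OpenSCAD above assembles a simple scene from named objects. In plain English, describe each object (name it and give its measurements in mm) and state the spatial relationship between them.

A is a spool: two coaxial disc flanges of radius 118 mm and thickness 13 mm, joined by a core cylinder of radius 76 mm and height 210 mm. The lower flange rests on z = 0 and the three cylinders share a vertical axis.

B is a bed frame 1929 mm long (x) by 990 mm wide (y). Four 58×58 mm corner posts, 464 mm tall, at the corners of the footprint. Four rails of 31 mm thickness and 198 mm height run between adjacent posts with their undersides at z = 182 mm, their outer faces flush with the outside of the frame (the two x-running rails run between the posts' inner faces; the two y-running rails run between the posts' inner faces). 12 slats, each 75 mm wide (x) and 25 mm thick, lie across the top of the two x-running rails, running the full 990 mm width of the frame in y; the slats are evenly spaced along x between the inner faces of the end posts with equal gaps (rounded down to the nearest mm) at the −x end and between each pair — any rounding remainder accumulates at the +x end.

The bed frame is on the floor beside the spool on its +x side.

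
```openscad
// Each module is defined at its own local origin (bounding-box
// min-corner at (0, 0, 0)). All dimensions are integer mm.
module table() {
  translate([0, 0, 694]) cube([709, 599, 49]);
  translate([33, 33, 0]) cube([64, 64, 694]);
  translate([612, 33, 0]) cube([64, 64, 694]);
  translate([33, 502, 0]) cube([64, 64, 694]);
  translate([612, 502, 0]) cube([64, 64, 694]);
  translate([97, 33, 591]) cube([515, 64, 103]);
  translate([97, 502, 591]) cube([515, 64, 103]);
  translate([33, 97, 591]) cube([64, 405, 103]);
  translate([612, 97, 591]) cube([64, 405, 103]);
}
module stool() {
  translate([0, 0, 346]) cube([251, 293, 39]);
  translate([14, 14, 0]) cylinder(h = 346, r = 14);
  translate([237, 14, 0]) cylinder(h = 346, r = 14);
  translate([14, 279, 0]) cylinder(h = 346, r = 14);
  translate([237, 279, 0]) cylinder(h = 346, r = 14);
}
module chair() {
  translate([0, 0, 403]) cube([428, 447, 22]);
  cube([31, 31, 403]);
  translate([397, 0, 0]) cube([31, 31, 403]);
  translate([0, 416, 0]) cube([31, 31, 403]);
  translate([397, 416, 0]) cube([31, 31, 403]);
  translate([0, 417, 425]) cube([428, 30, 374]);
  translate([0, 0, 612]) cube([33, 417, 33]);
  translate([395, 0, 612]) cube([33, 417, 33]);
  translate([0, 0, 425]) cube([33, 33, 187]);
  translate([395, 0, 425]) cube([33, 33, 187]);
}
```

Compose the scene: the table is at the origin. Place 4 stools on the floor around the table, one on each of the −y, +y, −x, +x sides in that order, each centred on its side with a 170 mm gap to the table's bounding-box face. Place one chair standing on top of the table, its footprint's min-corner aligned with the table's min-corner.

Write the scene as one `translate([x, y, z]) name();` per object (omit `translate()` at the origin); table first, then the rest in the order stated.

table();
translate([229, -463, 0]) stool();
translate([229, 769, 0]) stool();
translate([-421, 153, 0]) stool();
translate([879, 153, 0]) stool();
translate([0, 0, 743]) chair();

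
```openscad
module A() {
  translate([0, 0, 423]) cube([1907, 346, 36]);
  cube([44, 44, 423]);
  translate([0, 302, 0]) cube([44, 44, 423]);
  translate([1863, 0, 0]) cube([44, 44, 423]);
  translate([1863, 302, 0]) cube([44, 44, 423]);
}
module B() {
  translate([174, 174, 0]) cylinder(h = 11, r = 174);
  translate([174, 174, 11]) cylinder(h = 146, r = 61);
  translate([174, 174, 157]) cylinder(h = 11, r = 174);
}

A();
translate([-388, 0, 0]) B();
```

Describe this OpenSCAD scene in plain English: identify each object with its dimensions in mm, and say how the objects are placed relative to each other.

A is a bench: a 1907×346 mm seat slab, 36 mm thick, top at z = 459 mm, on four 44×44 mm square legs flush with the seat corners and standing on z = 0.

B is a spool: two coaxial disc flanges of radius 174 mm and thickness 11 mm, joined by a core cylinder of radius 61 mm and height 146 mm. The lower flange rests on z = 0 and the three cylinders share a vertical axis.

The spool is on the floor beside the bench on its −x side.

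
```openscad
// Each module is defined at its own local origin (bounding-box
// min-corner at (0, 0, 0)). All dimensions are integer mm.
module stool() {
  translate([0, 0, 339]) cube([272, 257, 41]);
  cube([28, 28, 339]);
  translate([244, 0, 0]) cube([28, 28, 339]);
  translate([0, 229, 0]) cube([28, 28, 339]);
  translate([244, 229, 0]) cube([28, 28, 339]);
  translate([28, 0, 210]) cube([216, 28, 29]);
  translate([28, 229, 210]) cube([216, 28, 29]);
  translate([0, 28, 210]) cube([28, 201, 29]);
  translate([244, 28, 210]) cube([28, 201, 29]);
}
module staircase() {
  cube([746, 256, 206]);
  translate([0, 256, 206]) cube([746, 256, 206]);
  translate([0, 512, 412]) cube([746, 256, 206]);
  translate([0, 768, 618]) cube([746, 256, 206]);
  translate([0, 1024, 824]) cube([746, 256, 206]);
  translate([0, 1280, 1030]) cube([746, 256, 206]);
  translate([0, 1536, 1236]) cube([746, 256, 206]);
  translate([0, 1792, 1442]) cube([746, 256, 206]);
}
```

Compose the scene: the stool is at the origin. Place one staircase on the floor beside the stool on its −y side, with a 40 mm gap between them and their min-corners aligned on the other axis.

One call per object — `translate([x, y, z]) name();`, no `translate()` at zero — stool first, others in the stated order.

stool();
translate([0, -2088, 0]) staircase();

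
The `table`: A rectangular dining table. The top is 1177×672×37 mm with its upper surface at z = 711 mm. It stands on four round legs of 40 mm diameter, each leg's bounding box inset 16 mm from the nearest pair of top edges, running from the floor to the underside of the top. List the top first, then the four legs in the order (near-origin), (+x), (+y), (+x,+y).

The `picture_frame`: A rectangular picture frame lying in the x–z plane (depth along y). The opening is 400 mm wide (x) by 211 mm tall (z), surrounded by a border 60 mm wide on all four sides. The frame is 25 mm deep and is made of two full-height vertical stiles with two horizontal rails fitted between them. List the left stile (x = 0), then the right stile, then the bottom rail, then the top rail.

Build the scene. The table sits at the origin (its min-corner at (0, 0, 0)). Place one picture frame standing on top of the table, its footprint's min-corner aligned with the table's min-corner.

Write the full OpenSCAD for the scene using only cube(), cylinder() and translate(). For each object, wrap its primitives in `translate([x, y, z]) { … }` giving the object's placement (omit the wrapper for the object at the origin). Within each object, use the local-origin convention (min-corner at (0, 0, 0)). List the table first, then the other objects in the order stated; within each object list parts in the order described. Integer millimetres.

translate([0, 0, 674]) cube([1177, 672, 37]);
translate([36, 36, 0]) cylinder(h = 674, r = 20);
translate([1141, 36, 0]) cylinder(h = 674, r = 20);
translate([36, 636, 0]) cylinder(h = 674, r = 20);
translate([1141, 636, 0]) cylinder(h = 674, r = 20);
translate([0, 0, 711]) {
  cube([60, 25, 331]);
  translate([460, 0, 0]) cube([60, 25, 331]);
  translate([60, 0, 0]) cube([400, 25, 60]);
  translate([60, 0, 271]) cube([400, 25, 60]);
}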